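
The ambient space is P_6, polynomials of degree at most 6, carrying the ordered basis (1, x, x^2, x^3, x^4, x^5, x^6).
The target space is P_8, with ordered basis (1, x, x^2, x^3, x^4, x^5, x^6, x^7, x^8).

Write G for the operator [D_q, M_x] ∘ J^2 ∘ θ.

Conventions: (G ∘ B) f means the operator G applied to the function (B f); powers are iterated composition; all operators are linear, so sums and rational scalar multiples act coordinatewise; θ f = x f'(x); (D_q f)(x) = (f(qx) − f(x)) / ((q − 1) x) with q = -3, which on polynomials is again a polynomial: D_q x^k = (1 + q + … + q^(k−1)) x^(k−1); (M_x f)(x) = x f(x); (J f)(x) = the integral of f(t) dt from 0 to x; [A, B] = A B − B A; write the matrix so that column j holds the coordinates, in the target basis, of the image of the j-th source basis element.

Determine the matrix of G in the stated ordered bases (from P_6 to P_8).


the matrix is [[0, 0, 0, 0, 0, 0, 0]; [0, 0, 0, 0, 0, 0, 0]; [0, 0, 0, 0, 0, 0, 0]; [0, -9/2, 0, 0, 0, 0, 0]; [0, 0, 27/2, 0, 0, 0, 0]; [0, 0, 0, -729/20, 0, 0, 0]; [0, 0, 0, 0, 486/5, 0, 0]; [0, 0, 0, 0, 0, -3645/14, 0]; [0, 0, 0, 0, 0, 0, 19683/28]] (rows listed top to bottom)

image of 1: 0
image of x: -(9/2)x^3
image of x^2: (27/2)x^4
image of x^3: -(729/20)x^5
image of x^4: (486/5)x^6
image of x^5: -(3645/14)x^7
image of x^6: (19683/28)x^8
each image's coordinates form column j of the matrix


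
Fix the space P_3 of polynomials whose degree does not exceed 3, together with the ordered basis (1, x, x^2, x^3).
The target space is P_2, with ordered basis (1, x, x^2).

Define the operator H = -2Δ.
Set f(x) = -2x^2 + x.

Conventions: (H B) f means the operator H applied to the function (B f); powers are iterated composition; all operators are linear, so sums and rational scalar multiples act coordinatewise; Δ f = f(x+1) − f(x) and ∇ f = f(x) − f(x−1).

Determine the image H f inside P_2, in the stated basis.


the result is g(x) = 8x + 2

Δ f = -4x - 1
(-2Δ) f = 8x + 2


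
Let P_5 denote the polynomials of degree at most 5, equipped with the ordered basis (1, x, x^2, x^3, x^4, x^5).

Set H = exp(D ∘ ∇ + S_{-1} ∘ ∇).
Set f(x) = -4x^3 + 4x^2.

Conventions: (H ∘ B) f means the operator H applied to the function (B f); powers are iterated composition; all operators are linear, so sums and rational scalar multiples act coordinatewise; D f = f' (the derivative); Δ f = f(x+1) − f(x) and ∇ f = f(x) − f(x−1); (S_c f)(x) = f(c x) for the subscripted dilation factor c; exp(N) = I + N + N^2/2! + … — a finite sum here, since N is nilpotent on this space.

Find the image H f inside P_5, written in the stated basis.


g(x) = -4x^3 - 8x^2 - 32x - 12

order-1 term: -12x^2 - 44x + 12
order-2 term: 12x - 28
order-3 term: 4
the series for exp(D ∘ ∇ + S_{-1} ∘ ∇) f terminates at order 3
exp(D ∘ ∇ + S_{-1} ∘ ∇) f = -4x^3 - 8x^2 - 32x - 12


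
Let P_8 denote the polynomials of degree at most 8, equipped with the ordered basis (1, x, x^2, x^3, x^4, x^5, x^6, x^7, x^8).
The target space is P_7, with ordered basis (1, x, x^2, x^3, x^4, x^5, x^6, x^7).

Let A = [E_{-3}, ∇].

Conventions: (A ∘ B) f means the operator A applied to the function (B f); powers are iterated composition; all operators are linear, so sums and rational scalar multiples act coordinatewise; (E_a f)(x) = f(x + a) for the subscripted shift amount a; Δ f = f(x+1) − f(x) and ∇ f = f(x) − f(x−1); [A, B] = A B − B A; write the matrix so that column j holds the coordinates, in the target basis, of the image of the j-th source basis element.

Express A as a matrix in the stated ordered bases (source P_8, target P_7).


image of 1: 0
image of x: 0
image of x^2: 0
image of x^3: 0
image of x^4: 0
image of x^5: 0
image of x^6: 0
image of x^7: 0
image of x^8: 0
each image's coordinates form column j of the matrix

the matrix is [[0, 0, 0, 0, 0, 0, 0, 0, 0]; [0, 0, 0, 0, 0, 0, 0, 0, 0]; [0, 0, 0, 0, 0, 0, 0, 0, 0]; [0, 0, 0, 0, 0, 0, 0, 0, 0]; [0, 0, 0, 0, 0, 0, 0, 0, 0]; [0, 0, 0, 0, 0, 0, 0, 0, 0]; [0, 0, 0, 0, 0, 0, 0, 0, 0]; [0, 0, 0, 0, 0, 0, 0, 0, 0]] (rows listed top to bottom)


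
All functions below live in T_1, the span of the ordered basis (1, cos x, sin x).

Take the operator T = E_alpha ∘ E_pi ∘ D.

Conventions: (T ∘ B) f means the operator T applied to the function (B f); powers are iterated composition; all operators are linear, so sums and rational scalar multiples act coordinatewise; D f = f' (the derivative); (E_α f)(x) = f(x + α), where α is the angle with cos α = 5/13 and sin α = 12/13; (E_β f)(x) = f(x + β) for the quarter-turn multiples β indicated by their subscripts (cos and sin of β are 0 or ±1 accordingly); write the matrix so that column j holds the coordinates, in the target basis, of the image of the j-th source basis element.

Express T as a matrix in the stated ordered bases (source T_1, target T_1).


image of 1: 0
image of cos x: (12/13)cos x + (5/13)sin x
image of sin x: -(5/13)cos x + (12/13)sin x
each image's coordinates form column j of the matrix

the matrix is [[0, 0, 0]; [0, 12/13, -5/13]; [0, 5/13, 12/13]] (rows listed top to bottom)


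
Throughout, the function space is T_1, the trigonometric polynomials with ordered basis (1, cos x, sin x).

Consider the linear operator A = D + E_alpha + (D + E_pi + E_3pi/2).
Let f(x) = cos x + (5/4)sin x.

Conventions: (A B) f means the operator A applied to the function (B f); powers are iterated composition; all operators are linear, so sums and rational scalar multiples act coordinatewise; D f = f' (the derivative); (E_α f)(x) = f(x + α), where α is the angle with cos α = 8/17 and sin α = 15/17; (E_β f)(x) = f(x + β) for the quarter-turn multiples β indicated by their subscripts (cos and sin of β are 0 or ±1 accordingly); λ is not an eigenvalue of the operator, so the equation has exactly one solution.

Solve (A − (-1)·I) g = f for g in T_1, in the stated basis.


write g with unknown coordinates in the stated basis and equate coefficients in (A − (-1)·I) g = f
solving from the highest basis element down gives g = -(1/2)cos x + (21/32)sin x
check: A g = (3/2)cos x + (19/32)sin x
so A g − (-1)·g = cos x + (5/4)sin x = f ✓

the result is g(x) = -(1/2)cos x + (21/32)sin x


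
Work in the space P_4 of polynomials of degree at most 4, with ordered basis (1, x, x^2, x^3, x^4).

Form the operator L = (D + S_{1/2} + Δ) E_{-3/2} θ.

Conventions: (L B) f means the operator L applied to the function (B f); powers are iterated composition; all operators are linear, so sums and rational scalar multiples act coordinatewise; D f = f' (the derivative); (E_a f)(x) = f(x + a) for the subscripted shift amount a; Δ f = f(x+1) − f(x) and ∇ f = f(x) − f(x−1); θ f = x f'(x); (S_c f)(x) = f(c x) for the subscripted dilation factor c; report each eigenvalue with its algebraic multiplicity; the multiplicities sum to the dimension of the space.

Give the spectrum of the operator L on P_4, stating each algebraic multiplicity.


λ = 0 (multiplicity 1), λ = 1/4 (multiplicity 1), λ = 3/8 (multiplicity 1), λ = 1/2 (multiplicity 2)

image of 1: 0
image of x: (1/2)x + 1/2
image of x^2: (1/2)x^2 + 5x - 11/2
image of x^3: (3/8)x^3 + (117/8)x^2 - (279/8)x + 159/8
image of x^4: (1/4)x^4 + 29x^3 - (213/2)x^2 + 133x - 215/4
the matrix is upper triangular; its diagonal is (0, 1/2, 1/2, 3/8, 1/4)
for a triangular matrix the eigenvalues are the diagonal entries, with algebraic multiplicity their repetition count


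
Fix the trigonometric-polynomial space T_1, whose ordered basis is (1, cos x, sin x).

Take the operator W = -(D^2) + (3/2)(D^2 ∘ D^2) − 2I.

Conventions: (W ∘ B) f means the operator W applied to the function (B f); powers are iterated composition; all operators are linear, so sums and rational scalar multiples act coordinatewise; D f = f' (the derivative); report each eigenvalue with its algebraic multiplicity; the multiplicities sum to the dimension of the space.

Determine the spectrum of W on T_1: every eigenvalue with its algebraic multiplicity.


image of 1: -2
image of cos x: (1/2)cos x
image of sin x: (1/2)sin x
the matrix is diagonal; its diagonal is (-2, 1/2, 1/2)
for a triangular matrix the eigenvalues are the diagonal entries, with algebraic multiplicity their repetition count

λ = -2 (multiplicity 1), λ = 1/2 (multiplicity 2)


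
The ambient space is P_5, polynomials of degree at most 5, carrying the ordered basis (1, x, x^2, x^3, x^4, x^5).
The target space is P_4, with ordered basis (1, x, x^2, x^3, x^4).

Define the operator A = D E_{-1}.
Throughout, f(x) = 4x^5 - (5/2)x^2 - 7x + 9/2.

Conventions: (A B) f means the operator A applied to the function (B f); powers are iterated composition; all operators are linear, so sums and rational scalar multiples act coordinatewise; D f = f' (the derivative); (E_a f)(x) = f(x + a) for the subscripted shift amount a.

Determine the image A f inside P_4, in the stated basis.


E_{-1} f = 4x^5 - 20x^4 + 40x^3 - (85/2)x^2 + 18x + 5
D E_{-1} f = 20x^4 - 80x^3 + 120x^2 - 85x + 18

the image equals g(x) = 20x^4 - 80x^3 + 120x^2 - 85x + 18


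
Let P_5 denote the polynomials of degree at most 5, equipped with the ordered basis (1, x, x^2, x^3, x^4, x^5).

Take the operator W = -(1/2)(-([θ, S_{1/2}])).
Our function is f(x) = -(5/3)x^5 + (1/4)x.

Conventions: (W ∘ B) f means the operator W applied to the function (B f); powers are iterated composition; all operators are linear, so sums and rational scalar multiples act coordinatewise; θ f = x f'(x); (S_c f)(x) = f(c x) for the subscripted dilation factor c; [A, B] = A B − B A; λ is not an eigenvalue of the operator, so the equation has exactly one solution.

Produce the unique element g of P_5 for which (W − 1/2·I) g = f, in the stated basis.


the result is g(x) = (10/3)x^5 - (1/2)x

write g with unknown coordinates in the stated basis and equate coefficients in (W − 1/2·I) g = f
solving from the highest basis element down gives g = (10/3)x^5 - (1/2)x
check: W g = 0
so W g − 1/2·g = -(5/3)x^5 + (1/4)x = f ✓


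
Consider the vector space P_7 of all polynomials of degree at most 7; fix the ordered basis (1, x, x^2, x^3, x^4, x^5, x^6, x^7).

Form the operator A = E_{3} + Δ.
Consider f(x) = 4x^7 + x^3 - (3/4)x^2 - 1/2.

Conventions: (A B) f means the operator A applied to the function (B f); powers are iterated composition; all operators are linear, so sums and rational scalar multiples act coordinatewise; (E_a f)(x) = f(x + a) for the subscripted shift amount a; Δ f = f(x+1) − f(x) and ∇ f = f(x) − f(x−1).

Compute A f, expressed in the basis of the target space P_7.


g(x) = 4x^7 + 112x^6 + 840x^5 + 3920x^4 + 11481x^3 + (82029/4)x^2 + 20464x + 8772

E_{3} f = 4x^7 + 84x^6 + 756x^5 + 3780x^4 + 11341x^3 + (81681/4)x^2 + (40869/2)x + 35071/4
Δ f = 28x^6 + 84x^5 + 140x^4 + 140x^3 + 87x^2 + (59/2)x + 17/4
(E_{3} + Δ) f = 4x^7 + 112x^6 + 840x^5 + 3920x^4 + 11481x^3 + (82029/4)x^2 + 20464x + 8772


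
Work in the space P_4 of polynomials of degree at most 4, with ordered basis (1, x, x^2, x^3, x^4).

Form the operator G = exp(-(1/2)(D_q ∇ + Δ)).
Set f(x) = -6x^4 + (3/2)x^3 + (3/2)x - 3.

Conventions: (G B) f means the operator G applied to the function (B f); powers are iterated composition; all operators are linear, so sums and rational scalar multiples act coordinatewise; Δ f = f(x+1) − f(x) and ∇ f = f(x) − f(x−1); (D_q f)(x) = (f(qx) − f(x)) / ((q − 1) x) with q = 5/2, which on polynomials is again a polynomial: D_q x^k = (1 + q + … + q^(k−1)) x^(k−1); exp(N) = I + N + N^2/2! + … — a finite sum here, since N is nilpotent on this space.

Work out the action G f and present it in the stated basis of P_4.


the result is g(x) = -6x^4 + (27/2)x^3 + (495/4)x^2 - (327/2)x - 1395/32

order-1 term: 12x^3 + (531/4)x^2 - (489/8)x + 63/4
order-2 term: -9x^2 - (855/8)x - 2505/32
order-3 term: 3x + 357/16
order-4 term: -3/8
the series for exp(-(1/2)(D_q ∇ + Δ)) f terminates at order 4
exp(-(1/2)(D_q ∇ + Δ)) f = -6x^4 + (27/2)x^3 + (495/4)x^2 - (327/2)x - 1395/32


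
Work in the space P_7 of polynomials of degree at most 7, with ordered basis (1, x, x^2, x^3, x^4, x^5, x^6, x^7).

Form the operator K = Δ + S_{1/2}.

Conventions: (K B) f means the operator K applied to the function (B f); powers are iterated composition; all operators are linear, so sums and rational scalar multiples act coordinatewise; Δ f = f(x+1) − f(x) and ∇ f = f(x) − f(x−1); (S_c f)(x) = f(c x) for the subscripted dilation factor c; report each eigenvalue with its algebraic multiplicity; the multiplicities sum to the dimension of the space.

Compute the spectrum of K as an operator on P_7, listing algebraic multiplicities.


λ = 1/128 (multiplicity 1), λ = 1/64 (multiplicity 1), λ = 1/32 (multiplicity 1), λ = 1/16 (multiplicity 1), λ = 1/8 (multiplicity 1), λ = 1/4 (multiplicity 1), λ = 1/2 (multiplicity 1), λ = 1 (multiplicity 1)

image of 1: 1
image of x: (1/2)x + 1
image of x^2: (1/4)x^2 + 2x + 1
image of x^3: (1/8)x^3 + 3x^2 + 3x + 1
image of x^4: (1/16)x^4 + 4x^3 + 6x^2 + 4x + 1
image of x^5: (1/32)x^5 + 5x^4 + 10x^3 + 10x^2 + 5x + 1
image of x^6: (1/64)x^6 + 6x^5 + 15x^4 + 20x^3 + 15x^2 + 6x + 1
image of x^7: (1/128)x^7 + 7x^6 + 21x^5 + 35x^4 + 35x^3 + 21x^2 + 7x + 1
the matrix is upper triangular; its diagonal is (1, 1/2, 1/4, 1/8, 1/16, 1/32, 1/64, 1/128)
for a triangular matrix the eigenvalues are the diagonal entries, with algebraic multiplicity their repetition count


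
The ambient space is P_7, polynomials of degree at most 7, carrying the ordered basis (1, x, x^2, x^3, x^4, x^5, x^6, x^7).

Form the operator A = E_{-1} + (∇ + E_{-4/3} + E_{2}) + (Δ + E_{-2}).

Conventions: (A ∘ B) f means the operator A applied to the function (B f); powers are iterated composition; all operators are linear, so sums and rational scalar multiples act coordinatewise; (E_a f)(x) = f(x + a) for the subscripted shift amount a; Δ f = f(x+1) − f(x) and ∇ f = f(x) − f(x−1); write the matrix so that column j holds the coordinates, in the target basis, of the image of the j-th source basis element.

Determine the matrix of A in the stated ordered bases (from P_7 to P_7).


the matrix is [[4, -1/3, 97/9, -37/27, 2929/81, -781/243, 98137/729, -14197/2187]; [0, 4, -2/3, 97/3, -148/27, 14645/81, -1562/81, 686959/729]; [0, 0, 4, -1, 194/3, -370/27, 14645/27, -5467/81]; [0, 0, 0, 4, -4/3, 970/9, -740/27, 102515/81]; [0, 0, 0, 0, 4, -5/3, 485/3, -1295/27]; [0, 0, 0, 0, 0, 4, -2, 679/3]; [0, 0, 0, 0, 0, 0, 4, -7/3]; [0, 0, 0, 0, 0, 0, 0, 4]] (rows listed top to bottom)

image of 1: 4
image of x: 4x - 1/3
image of x^2: 4x^2 - (2/3)x + 97/9
image of x^3: 4x^3 - x^2 + (97/3)x - 37/27
image of x^4: 4x^4 - (4/3)x^3 + (194/3)x^2 - (148/27)x + 2929/81
image of x^5: 4x^5 - (5/3)x^4 + (970/9)x^3 - (370/27)x^2 + (14645/81)x - 781/243
image of x^6: 4x^6 - 2x^5 + (485/3)x^4 - (740/27)x^3 + (14645/27)x^2 - (1562/81)x + 98137/729
image of x^7: 4x^7 - (7/3)x^6 + (679/3)x^5 - (1295/27)x^4 + (102515/81)x^3 - (5467/81)x^2 + (686959/729)x - 14197/2187
each image's coordinates form column j of the matrix


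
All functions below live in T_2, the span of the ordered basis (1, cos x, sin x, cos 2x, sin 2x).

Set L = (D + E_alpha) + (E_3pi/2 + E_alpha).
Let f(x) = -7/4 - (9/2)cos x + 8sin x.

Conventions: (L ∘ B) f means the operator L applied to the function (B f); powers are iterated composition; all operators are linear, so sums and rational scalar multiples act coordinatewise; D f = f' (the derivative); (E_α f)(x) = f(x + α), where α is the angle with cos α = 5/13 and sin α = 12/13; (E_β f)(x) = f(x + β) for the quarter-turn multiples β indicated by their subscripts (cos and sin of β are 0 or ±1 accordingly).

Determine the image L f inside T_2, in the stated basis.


D f = 8cos x + (9/2)sin x
E_alpha f = -7/4 + (147/26)cos x + (94/13)sin x
(D + E_alpha) f = -7/4 + (355/26)cos x + (305/26)sin x
E_3pi/2 f = -7/4 - 8cos x - (9/2)sin x
E_alpha f = -7/4 + (147/26)cos x + (94/13)sin x
(E_3pi/2 + E_alpha) f = -7/2 - (61/26)cos x + (71/26)sin x
((D + E_alpha) + (E_3pi/2 + E_alpha)) f = -21/4 + (147/13)cos x + (188/13)sin x

g(x) = -21/4 + (147/13)cos x + (188/13)sin x


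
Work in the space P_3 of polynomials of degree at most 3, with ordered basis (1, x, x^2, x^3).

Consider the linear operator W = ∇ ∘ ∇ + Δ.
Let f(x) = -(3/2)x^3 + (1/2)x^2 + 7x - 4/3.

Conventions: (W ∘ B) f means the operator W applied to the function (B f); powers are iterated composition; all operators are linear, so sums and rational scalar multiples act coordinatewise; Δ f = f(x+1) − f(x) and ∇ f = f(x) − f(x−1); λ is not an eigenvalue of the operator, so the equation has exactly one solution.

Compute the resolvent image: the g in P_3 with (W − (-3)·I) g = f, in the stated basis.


the result is g(x) = -(1/2)x^3 + (2/3)x^2 + (61/18)x - 83/27

write g with unknown coordinates in the stated basis and equate coefficients in (W − (-3)·I) g = f
solving from the highest basis element down gives g = -(1/2)x^3 + (2/3)x^2 + (61/18)x - 83/27
check: W g = -(3/2)x^2 - (19/6)x + 71/9
so W g − (-3)·g = -(3/2)x^3 + (1/2)x^2 + 7x - 4/3 = f ✓


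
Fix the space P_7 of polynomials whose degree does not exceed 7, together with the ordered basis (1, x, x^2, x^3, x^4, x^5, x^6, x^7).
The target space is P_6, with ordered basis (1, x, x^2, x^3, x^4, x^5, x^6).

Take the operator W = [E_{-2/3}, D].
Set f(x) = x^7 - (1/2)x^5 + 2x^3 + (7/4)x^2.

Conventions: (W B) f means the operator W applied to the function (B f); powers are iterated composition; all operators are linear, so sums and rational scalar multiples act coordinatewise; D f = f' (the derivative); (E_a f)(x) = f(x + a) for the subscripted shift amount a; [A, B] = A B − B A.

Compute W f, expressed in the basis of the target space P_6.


g(x) = 0

D f = 7x^6 - (5/2)x^4 + 6x^2 + (7/2)x
E_{-2/3} D f = 7x^6 - 28x^5 + (265/6)x^4 - (940/27)x^3 + (542/27)x^2 - (1145/162)x + 331/729
E_{-2/3} f = x^7 - (14/3)x^6 + (53/6)x^5 - (235/27)x^4 + (542/81)x^3 - (1145/324)x^2 + (331/729)x + 421/2187
D E_{-2/3} f = 7x^6 - 28x^5 + (265/6)x^4 - (940/27)x^3 + (542/27)x^2 - (1145/162)x + 331/729
[E_{-2/3}, D] f = 0


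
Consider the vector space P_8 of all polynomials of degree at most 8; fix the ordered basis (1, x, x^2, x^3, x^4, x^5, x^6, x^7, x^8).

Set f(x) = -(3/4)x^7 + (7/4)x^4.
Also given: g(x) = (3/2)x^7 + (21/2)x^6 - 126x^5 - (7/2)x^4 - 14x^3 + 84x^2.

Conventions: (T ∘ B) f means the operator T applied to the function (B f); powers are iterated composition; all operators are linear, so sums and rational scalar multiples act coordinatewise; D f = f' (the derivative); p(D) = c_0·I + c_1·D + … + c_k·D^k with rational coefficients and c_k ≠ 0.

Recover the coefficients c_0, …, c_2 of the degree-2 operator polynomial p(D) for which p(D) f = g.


D^0 f = -(3/4)x^7 + (7/4)x^4
D^1 f = -(21/4)x^6 + 7x^3
D^2 f = -(63/2)x^5 + 21x^2
matching coefficients of g against c_0 f + c_1 Df + … from the top degree down determines the c_i
solution: c_0 = -2, c_1 = -2, c_2 = 4

p(D) = -2·I − 2·D + 4·D^2, i.e. c_0 = -2, c_1 = -2, c_2 = 4


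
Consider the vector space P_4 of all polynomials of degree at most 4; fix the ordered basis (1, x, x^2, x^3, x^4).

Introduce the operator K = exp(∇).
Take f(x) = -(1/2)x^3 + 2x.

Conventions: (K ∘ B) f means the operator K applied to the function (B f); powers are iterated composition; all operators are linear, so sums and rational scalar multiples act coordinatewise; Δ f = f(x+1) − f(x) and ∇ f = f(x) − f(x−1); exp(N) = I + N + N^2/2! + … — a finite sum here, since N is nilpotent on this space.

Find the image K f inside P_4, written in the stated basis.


order-1 term: -(3/2)x^2 + (3/2)x + 3/2
order-2 term: -(3/2)x + 3/2
order-3 term: -1/2
the series for exp(∇) f terminates at order 3
exp(∇) f = -(1/2)x^3 - (3/2)x^2 + 2x + 5/2

the image equals g(x) = -(1/2)x^3 - (3/2)x^2 + 2x + 5/2


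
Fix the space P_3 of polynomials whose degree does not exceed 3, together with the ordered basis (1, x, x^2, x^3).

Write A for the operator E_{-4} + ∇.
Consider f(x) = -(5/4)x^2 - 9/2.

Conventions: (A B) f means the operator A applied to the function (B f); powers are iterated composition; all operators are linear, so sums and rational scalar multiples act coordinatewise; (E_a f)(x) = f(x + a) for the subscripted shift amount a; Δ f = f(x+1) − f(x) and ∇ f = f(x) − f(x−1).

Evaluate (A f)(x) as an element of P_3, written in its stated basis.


the image equals g(x) = -(5/4)x^2 + (15/2)x - 93/4

E_{-4} f = -(5/4)x^2 + 10x - 49/2
∇ f = -(5/2)x + 5/4
(E_{-4} + ∇) f = -(5/4)x^2 + (15/2)x - 93/4


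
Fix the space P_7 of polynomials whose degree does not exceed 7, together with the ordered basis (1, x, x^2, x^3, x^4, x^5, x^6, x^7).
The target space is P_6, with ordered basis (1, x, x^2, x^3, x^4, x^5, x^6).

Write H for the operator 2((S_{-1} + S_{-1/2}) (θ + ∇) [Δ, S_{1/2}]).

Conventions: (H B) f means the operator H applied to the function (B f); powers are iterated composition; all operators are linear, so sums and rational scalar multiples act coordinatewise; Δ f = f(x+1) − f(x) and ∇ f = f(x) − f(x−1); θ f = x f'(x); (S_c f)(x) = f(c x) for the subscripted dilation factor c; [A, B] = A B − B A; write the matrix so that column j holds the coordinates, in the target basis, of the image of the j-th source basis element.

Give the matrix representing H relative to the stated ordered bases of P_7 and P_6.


image of 1: 0
image of x: 0
image of x^2: (3/2)x - 2
image of x^3: -(15/8)x^2 + (45/8)x - 3
image of x^4: (27/16)x^3 - (15/2)x^2 + (39/4)x - 7/2
image of x^5: -(85/64)x^4 + (495/64)x^3 - (125/8)x^2 + (435/32)x - 15/4
image of x^6: (495/512)x^5 - (1785/256)x^4 + (1215/64)x^3 - (825/32)x^2 + (549/32)x - 31/8
image of x^7: -(1365/2048)x^6 + (11781/2048)x^5 - (10115/512)x^4 + (18585/512)x^3 - (2415/64)x^2 + (2625/128)x - 63/16
each image's coordinates form column j of the matrix

the matrix is [[0, 0, -2, -3, -7/2, -15/4, -31/8, -63/16]; [0, 0, 3/2, 45/8, 39/4, 435/32, 549/32, 2625/128]; [0, 0, 0, -15/8, -15/2, -125/8, -825/32, -2415/64]; [0, 0, 0, 0, 27/16, 495/64, 1215/64, 18585/512]; [0, 0, 0, 0, 0, -85/64, -1785/256, -10115/512]; [0, 0, 0, 0, 0, 0, 495/512, 11781/2048]; [0, 0, 0, 0, 0, 0, 0, -1365/2048]] (rows listed top to bottom)


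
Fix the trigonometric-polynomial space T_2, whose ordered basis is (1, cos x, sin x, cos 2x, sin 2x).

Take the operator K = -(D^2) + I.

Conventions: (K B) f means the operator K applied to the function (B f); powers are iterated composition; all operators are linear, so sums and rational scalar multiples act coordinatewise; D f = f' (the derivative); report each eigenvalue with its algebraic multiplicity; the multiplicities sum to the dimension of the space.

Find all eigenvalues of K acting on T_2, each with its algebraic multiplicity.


image of 1: 1
image of cos x: 2cos x
image of sin x: 2sin x
image of cos 2x: 5cos 2x
image of sin 2x: 5sin 2x
the matrix is diagonal; its diagonal is (1, 2, 2, 5, 5)
for a triangular matrix the eigenvalues are the diagonal entries, with algebraic multiplicity their repetition count

λ = 1 (multiplicity 1), λ = 2 (multiplicity 2), λ = 5 (multiplicity 2)


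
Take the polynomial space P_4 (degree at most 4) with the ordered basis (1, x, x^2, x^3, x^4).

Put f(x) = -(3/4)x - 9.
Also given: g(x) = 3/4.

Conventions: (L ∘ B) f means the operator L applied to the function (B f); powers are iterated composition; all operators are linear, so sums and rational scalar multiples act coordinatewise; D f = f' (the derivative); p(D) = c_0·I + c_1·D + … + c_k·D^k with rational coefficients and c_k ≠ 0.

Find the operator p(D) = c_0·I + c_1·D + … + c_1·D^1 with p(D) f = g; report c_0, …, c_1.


D^0 f = -(3/4)x - 9
D^1 f = -3/4
matching coefficients of g against c_0 f + c_1 Df + … from the top degree down determines the c_i
solution: c_0 = 0, c_1 = -1

p(D) = -D, i.e. c_0 = 0, c_1 = -1


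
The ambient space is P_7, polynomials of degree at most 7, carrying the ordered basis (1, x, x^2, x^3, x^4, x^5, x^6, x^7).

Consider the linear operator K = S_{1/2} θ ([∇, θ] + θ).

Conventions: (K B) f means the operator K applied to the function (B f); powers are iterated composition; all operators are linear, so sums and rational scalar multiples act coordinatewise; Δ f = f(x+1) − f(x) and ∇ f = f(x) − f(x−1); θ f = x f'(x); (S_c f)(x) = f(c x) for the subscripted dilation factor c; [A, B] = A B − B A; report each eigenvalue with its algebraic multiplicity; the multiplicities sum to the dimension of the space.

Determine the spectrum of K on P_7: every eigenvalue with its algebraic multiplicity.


image of 1: 0
image of x: (1/2)x
image of x^2: x^2 + x
image of x^3: (9/8)x^3 + (3/2)x^2 - 3x
image of x^4: x^4 + (3/2)x^3 - 6x^2 + 6x
image of x^5: (25/32)x^5 + (5/4)x^4 - (15/2)x^3 + 15x^2 - 10x
image of x^6: (9/16)x^6 + (15/16)x^5 - (15/2)x^4 + (45/2)x^3 - 30x^2 + 15x
image of x^7: (49/128)x^7 + (21/32)x^6 - (105/16)x^5 + (105/4)x^4 - (105/2)x^3 + (105/2)x^2 - 21x
the matrix is upper triangular; its diagonal is (0, 1/2, 1, 9/8, 1, 25/32, 9/16, 49/128)
for a triangular matrix the eigenvalues are the diagonal entries, with algebraic multiplicity their repetition count

λ = 0 (multiplicity 1), λ = 49/128 (multiplicity 1), λ = 1/2 (multiplicity 1), λ = 9/16 (multiplicity 1), λ = 25/32 (multiplicity 1), λ = 1 (multiplicity 2), λ = 9/8 (multiplicity 1)


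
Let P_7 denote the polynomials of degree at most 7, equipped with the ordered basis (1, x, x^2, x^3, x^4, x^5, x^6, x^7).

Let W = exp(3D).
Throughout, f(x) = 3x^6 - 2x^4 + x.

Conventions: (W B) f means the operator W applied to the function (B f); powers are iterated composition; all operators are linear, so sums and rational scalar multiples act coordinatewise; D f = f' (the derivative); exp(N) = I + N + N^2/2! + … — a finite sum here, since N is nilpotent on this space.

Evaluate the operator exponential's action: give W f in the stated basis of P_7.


the result is g(x) = 3x^6 + 54x^5 + 403x^4 + 1596x^3 + 3537x^2 + 4159x + 2028

order-1 term: 54x^5 - 24x^3 + 3
order-2 term: 405x^4 - 108x^2
order-3 term: 1620x^3 - 216x
order-4 term: 3645x^2 - 162
order-5 term: 4374x
order-6 term: 2187
the series for exp(3D) f terminates at order 6
exp(3D) f = 3x^6 + 54x^5 + 403x^4 + 1596x^3 + 3537x^2 + 4159x + 2028


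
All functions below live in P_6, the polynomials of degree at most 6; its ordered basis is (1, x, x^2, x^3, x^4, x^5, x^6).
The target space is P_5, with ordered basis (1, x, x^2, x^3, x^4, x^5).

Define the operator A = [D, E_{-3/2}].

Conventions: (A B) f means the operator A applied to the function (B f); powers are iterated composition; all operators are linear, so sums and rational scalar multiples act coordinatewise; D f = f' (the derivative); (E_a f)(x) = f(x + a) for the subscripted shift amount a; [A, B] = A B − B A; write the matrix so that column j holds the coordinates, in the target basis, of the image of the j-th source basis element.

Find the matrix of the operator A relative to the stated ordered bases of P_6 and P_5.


image of 1: 0
image of x: 0
image of x^2: 0
image of x^3: 0
image of x^4: 0
image of x^5: 0
image of x^6: 0
each image's coordinates form column j of the matrix

the matrix is [[0, 0, 0, 0, 0, 0, 0]; [0, 0, 0, 0, 0, 0, 0]; [0, 0, 0, 0, 0, 0, 0]; [0, 0, 0, 0, 0, 0, 0]; [0, 0, 0, 0, 0, 0, 0]; [0, 0, 0, 0, 0, 0, 0]] (rows listed top to bottom)


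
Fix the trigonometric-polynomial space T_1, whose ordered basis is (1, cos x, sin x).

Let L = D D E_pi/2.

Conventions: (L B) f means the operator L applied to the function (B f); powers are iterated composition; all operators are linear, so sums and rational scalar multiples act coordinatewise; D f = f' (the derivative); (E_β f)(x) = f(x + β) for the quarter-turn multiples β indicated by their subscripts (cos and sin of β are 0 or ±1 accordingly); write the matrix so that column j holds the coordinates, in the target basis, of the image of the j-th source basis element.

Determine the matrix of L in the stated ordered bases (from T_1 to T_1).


image of 1: 0
image of cos x: sin x
image of sin x: -cos x
each image's coordinates form column j of the matrix

the matrix is [[0, 0, 0]; [0, 0, -1]; [0, 1, 0]] (rows listed top to bottom)


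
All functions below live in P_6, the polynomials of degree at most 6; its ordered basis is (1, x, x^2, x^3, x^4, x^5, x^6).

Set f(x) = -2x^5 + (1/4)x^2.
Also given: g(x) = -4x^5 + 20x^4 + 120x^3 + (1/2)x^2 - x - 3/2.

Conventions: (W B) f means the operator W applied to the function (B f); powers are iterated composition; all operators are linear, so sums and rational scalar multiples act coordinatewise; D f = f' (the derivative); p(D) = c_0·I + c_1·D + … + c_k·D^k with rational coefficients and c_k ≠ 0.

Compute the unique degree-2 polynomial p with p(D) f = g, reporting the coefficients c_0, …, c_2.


p(D) = 2·I − 2·D − 3·D^2, i.e. c_0 = 2, c_1 = -2, c_2 = -3

D^0 f = -2x^5 + (1/4)x^2
D^1 f = -10x^4 + (1/2)x
D^2 f = -40x^3 + 1/2
matching coefficients of g against c_0 f + c_1 Df + … from the top degree down determines the c_i
solution: c_0 = 2, c_1 = -2, c_2 = -3


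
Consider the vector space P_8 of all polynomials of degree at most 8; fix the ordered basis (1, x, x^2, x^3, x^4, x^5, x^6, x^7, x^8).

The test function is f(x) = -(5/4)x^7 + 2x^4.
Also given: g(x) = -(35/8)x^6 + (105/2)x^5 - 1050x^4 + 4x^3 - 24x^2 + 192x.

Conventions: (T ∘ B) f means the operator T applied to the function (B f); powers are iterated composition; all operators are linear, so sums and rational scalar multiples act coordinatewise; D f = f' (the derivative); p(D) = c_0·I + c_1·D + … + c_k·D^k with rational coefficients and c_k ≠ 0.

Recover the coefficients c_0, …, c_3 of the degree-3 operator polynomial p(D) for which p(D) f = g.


D^0 f = -(5/4)x^7 + 2x^4
D^1 f = -(35/4)x^6 + 8x^3
D^2 f = -(105/2)x^5 + 24x^2
D^3 f = -(525/2)x^4 + 48x
matching coefficients of g against c_0 f + c_1 Df + … from the top degree down determines the c_i
solution: c_0 = 0, c_1 = 1/2, c_2 = -1, c_3 = 4

p(D) = (1/2)·D − D^2 + 4·D^3, i.e. c_0 = 0, c_1 = 1/2, c_2 = -1, c_3 = 4


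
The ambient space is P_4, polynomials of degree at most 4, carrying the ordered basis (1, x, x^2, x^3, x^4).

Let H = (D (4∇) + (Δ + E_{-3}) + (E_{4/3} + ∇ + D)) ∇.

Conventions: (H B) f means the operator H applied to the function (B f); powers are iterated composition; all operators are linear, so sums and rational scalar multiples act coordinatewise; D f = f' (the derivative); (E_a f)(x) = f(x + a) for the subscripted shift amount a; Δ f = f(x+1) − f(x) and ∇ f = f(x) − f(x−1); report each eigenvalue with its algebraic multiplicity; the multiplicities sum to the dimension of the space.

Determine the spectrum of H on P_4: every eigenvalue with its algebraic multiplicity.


λ = 0 (multiplicity 5)

image of 1: 0
image of x: 2
image of x^2: 4x + 2/3
image of x^3: 6x^2 + 2x + 163/3
image of x^4: 8x^3 + 4x^2 + (652/3)x - 6692/27
the matrix is upper triangular; its diagonal is (0, 0, 0, 0, 0)
for a triangular matrix the eigenvalues are the diagonal entries, with algebraic multiplicity their repetition count


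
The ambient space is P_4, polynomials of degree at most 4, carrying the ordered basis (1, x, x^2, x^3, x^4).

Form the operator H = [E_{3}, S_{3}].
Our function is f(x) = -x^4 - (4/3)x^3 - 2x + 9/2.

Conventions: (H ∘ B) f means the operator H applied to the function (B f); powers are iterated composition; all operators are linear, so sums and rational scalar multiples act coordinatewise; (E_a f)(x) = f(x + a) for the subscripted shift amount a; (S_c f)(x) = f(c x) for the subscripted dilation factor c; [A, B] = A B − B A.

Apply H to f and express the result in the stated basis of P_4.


S_{3} f = -81x^4 - 36x^3 - 6x + 9/2
E_{3} S_{3} f = -81x^4 - 1008x^3 - 4698x^2 - 9726x - 15093/2
E_{3} f = -x^4 - (40/3)x^3 - 66x^2 - 146x - 237/2
S_{3} E_{3} f = -81x^4 - 360x^3 - 594x^2 - 438x - 237/2
[E_{3}, S_{3}] f = -648x^3 - 4104x^2 - 9288x - 7428

the image equals g(x) = -648x^3 - 4104x^2 - 9288x - 7428


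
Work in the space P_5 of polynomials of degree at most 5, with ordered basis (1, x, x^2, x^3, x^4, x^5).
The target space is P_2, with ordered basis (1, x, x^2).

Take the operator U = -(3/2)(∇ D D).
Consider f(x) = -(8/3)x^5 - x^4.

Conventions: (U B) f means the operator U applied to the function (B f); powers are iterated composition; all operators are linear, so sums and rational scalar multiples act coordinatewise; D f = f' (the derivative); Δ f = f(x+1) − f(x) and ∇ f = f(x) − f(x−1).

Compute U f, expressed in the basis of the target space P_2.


g(x) = 240x^2 - 204x + 62

D f = -(40/3)x^4 - 4x^3
D D f = -(160/3)x^3 - 12x^2
∇ D D f = -160x^2 + 136x - 124/3
(-(3/2)(∇ D D)) f = 240x^2 - 204x + 62


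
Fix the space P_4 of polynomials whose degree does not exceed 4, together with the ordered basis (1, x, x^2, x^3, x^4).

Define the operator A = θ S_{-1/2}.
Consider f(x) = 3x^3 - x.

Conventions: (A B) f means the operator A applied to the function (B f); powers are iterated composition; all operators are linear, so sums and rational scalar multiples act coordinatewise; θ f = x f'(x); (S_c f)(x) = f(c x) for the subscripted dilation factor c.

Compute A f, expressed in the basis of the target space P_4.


S_{-1/2} f = -(3/8)x^3 + (1/2)x
θ S_{-1/2} f = -(9/8)x^3 + (1/2)x

g(x) = -(9/8)x^3 + (1/2)x


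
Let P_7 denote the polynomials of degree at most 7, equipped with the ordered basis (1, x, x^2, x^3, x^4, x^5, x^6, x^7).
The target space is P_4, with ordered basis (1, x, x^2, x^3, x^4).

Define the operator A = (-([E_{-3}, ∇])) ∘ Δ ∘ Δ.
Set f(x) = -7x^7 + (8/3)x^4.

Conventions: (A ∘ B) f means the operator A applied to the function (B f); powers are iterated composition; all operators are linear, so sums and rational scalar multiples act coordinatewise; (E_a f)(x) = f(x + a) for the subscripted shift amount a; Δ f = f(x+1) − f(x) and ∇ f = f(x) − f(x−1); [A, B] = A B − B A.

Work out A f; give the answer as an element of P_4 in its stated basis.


Δ f = -49x^6 - 147x^5 - 245x^4 - (703/3)x^3 - 131x^2 - (115/3)x - 13/3
Δ Δ f = -294x^5 - 1470x^4 - 3430x^3 - 4378x^2 - 2974x - 2534/3
∇ (Δ ∘ Δ) f = -1470x^4 - 2940x^3 - 4410x^2 - 2876x - 850
E_{-3} ∇ (Δ ∘ Δ) f = -1470x^4 + 14700x^3 - 57330x^2 + 102964x - 71602
E_{-3} (Δ ∘ Δ) f = -294x^5 + 2940x^4 - 12250x^3 + 26492x^2 - 29626x + 40972/3
∇ E_{-3} (Δ ∘ Δ) f = -1470x^4 + 14700x^3 - 57330x^2 + 102964x - 71602
[E_{-3}, ∇] (Δ ∘ Δ) f = 0
(-([E_{-3}, ∇])) (Δ ∘ Δ) f = 0

the image equals g(x) = 0


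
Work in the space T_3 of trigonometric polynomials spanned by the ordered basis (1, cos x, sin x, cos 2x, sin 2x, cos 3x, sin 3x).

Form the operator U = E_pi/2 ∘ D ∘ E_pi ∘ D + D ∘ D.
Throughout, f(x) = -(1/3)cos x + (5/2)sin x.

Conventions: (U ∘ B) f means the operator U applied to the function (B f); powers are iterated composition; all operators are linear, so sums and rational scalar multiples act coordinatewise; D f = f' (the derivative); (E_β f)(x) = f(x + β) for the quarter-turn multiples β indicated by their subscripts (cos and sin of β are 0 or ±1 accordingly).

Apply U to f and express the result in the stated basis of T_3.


D f = (5/2)cos x + (1/3)sin x
E_pi D f = -(5/2)cos x - (1/3)sin x
D (E_pi ∘ D) f = -(1/3)cos x + (5/2)sin x
E_pi/2 D (E_pi ∘ D) f = (5/2)cos x + (1/3)sin x
D f = (5/2)cos x + (1/3)sin x
D D f = (1/3)cos x - (5/2)sin x
(E_pi/2 ∘ D ∘ E_pi ∘ D + D ∘ D) f = (17/6)cos x - (13/6)sin x

g(x) = (17/6)cos x - (13/6)sin x


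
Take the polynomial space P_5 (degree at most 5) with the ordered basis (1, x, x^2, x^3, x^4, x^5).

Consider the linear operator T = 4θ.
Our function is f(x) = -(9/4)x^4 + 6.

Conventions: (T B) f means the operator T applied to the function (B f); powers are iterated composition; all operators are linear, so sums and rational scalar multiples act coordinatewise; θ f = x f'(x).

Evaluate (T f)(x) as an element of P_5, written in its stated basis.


θ f = -9x^4
(4θ) f = -36x^4

g(x) = -36x^4


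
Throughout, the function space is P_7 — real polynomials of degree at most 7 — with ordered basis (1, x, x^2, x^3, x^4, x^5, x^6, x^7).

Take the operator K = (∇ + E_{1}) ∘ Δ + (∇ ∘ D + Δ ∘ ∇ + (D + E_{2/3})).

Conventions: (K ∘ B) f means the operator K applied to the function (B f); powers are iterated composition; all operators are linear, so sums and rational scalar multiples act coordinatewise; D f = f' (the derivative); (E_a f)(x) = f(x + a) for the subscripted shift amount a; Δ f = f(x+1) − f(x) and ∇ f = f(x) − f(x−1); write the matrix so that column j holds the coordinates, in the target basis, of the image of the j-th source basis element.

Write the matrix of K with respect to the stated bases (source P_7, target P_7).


the matrix is [[1, 8/3, 85/9, 116/27, 1879/81, 6350/243, 53281/729, 262568/2187]; [0, 1, 16/3, 85/3, 464/27, 9395/81, 12700/81, 372967/729]; [0, 0, 1, 8, 170/3, 1160/27, 9395/27, 44450/81]; [0, 0, 0, 1, 32/3, 850/9, 2320/27, 65765/81]; [0, 0, 0, 0, 1, 40/3, 425/3, 4060/27]; [0, 0, 0, 0, 0, 1, 16, 595/3]; [0, 0, 0, 0, 0, 0, 1, 56/3]; [0, 0, 0, 0, 0, 0, 0, 1]] (rows listed top to bottom)

image of 1: 1
image of x: x + 8/3
image of x^2: x^2 + (16/3)x + 85/9
image of x^3: x^3 + 8x^2 + (85/3)x + 116/27
image of x^4: x^4 + (32/3)x^3 + (170/3)x^2 + (464/27)x + 1879/81
image of x^5: x^5 + (40/3)x^4 + (850/9)x^3 + (1160/27)x^2 + (9395/81)x + 6350/243
image of x^6: x^6 + 16x^5 + (425/3)x^4 + (2320/27)x^3 + (9395/27)x^2 + (12700/81)x + 53281/729
image of x^7: x^7 + (56/3)x^6 + (595/3)x^5 + (4060/27)x^4 + (65765/81)x^3 + (44450/81)x^2 + (372967/729)x + 262568/2187
each image's coordinates form column j of the matrix


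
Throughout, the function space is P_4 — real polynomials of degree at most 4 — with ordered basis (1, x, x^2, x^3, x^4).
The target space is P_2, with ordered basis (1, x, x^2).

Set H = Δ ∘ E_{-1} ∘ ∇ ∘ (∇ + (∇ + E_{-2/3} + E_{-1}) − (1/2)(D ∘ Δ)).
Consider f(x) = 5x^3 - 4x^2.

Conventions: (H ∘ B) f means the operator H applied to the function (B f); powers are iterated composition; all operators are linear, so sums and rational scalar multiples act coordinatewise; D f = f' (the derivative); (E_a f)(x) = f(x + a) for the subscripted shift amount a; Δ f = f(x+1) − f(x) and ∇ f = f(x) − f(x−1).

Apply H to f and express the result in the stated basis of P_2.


g(x) = 60x - 66

∇ f = 15x^2 - 23x + 9
∇ f = 15x^2 - 23x + 9
E_{-2/3} f = 5x^3 - 14x^2 + 12x - 88/27
E_{-1} f = 5x^3 - 19x^2 + 23x - 9
(∇ + E_{-2/3} + E_{-1}) f = 10x^3 - 18x^2 + 12x - 88/27
Δ f = 15x^2 + 7x + 1
D Δ f = 30x + 7
(-(1/2)(D ∘ Δ)) f = -15x - 7/2
(∇ + (∇ + E_{-2/3} + E_{-1}) − (1/2)(D ∘ Δ)) f = 10x^3 - 3x^2 - 26x + 121/54
∇ (∇ + (∇ + E_{-2/3} + E_{-1}) − (1/2)(D ∘ Δ)) f = 30x^2 - 36x - 13
E_{-1} ∇ (∇ + (∇ + E_{-2/3} + E_{-1}) − (1/2)(D ∘ Δ)) f = 30x^2 - 96x + 53
Δ E_{-1} ∇ (∇ + (∇ + E_{-2/3} + E_{-1}) − (1/2)(D ∘ Δ)) f = 60x - 66


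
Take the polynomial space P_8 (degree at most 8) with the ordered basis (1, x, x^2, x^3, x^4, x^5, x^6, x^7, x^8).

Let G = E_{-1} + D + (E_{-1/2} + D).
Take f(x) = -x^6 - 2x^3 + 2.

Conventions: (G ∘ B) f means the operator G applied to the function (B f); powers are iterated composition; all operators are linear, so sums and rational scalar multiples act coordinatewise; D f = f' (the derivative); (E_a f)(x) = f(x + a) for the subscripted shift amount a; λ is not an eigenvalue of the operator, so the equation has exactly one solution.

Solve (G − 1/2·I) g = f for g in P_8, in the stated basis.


write g with unknown coordinates in the stated basis and equate coefficients in (G − 1/2·I) g = f
solving from the highest basis element down gives g = -(2/3)x^6 + (4/3)x^5 + (55/9)x^4 - (826/27)x^3 + (1849/108)x^2 + (24601/324)x - 249409/3888
check: G g = -(4/3)x^6 + (2/3)x^5 + (55/18)x^4 - (467/27)x^3 + (1849/216)x^2 + (24601/648)x - 233857/7776
so G g − 1/2·g = -x^6 - 2x^3 + 2 = f ✓

the image equals g(x) = -(2/3)x^6 + (4/3)x^5 + (55/9)x^4 - (826/27)x^3 + (1849/108)x^2 + (24601/324)x - 249409/3888
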